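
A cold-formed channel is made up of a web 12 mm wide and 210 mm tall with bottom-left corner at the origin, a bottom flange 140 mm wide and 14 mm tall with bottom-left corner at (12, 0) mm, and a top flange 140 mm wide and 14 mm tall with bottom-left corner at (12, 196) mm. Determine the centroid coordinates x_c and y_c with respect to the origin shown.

x_c = 52.26 mm, y_c = 105.00 mm

web: A = 12 × 210 = 2520.00, centroid at (6.00, 105.00).
bottom flange: A = 140 × 14 = 1960.00, centroid at (82.00, 7.00).
top flange: A = 140 × 14 = 1960.00, centroid at (82.00, 203.00).
ΣA = 6440.00 mm²
ΣAx_c = (2520.00)(6.00) + (1960.00)(82.00) + (1960.00)(82.00) = 336560.00 mm³
ΣAy_c = (2520.00)(105.00) + (1960.00)(7.00) + (1960.00)(203.00) = 676200.00 mm³
x_c = 336560.00 / 6440.00 = 52.26 mm
y_c = 676200.00 / 6440.00 = 105.00 mm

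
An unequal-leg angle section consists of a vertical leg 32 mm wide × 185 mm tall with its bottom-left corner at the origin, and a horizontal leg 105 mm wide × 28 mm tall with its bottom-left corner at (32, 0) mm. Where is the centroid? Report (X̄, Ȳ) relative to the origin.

vertical leg: A = 32 × 185 = 5920.00, centroid at (16.00, 92.50).
horizontal leg: A = 105 × 28 = 2940.00, centroid at (84.50, 14.00).
ΣA = 8860.00 mm², ΣAX̄ = 343150.00 mm³, ΣAȲ = 588760.00 mm³.
X̄ = 343150.00/8860.00 = 38.73 mm; Ȳ = 588760.00/8860.00 = 66.45 mm.

X̄ = 38.73 mm, Ȳ = 66.45 mm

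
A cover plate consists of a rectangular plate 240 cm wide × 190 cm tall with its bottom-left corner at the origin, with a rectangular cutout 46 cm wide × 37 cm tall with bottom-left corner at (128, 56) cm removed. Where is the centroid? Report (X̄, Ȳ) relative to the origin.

plate: A = 240 × 190 = 45600.00, centroid at (120.00, 95.00).
hole: A = −(46 × 37) = -1702.00, centroid at (151.00, 74.50).
ΣA = 43898.00 cm²
ΣAX̄ = (45600.00)(120.00) + (-1702.00)(151.00) = 5214998.00 cm³
ΣAȲ = (45600.00)(95.00) + (-1702.00)(74.50) = 4205201.00 cm³
X̄ = 5214998.00 / 43898.00 = 118.80 cm
Ȳ = 4205201.00 / 43898.00 = 95.79 cm

X̄ = 118.80 cm, Ȳ = 95.79 cm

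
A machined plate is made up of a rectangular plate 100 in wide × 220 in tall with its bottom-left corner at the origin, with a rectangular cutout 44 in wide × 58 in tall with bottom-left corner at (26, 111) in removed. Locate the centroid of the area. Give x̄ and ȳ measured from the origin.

plate: A = 100 × 220 = 22000.00, centroid at (50.00, 110.00).
hole: A = −(44 × 58) = -2552.00, centroid at (48.00, 140.00).
ΣA = 19448.00 in²
ΣAx̄ = (22000.00)(50.00) + (-2552.00)(48.00) = 977504.00 in³
ΣAȳ = (22000.00)(110.00) + (-2552.00)(140.00) = 2062720.00 in³
x̄ = 977504.00 / 19448.00 = 50.26 in
ȳ = 2062720.00 / 19448.00 = 106.06 in

x̄ = 50.26 in, ȳ = 106.06 in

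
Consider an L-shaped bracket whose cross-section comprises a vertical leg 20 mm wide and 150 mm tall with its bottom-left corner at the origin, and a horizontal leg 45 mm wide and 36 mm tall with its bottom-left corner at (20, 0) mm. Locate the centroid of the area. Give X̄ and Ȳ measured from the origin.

vertical leg: A = 20 × 150 = 3000.00, centroid at (10.00, 75.00).
horizontal leg: A = 45 × 36 = 1620.00, centroid at (42.50, 18.00).
ΣA = 4620.00 mm², ΣAX̄ = 98850.00 mm³, ΣAȲ = 254160.00 mm³.
X̄ = 98850.00/4620.00 = 21.40 mm; Ȳ = 254160.00/4620.00 = 55.01 mm.

X̄ = 21.40 mm, Ȳ = 55.01 mm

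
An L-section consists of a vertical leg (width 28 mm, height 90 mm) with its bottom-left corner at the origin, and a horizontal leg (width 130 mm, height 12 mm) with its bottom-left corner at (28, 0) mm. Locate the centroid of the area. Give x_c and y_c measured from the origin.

x_c = 44.21 mm, y_c = 30.09 mm

vertical leg: A = 28 × 90 = 2520.00, centroid at (14.00, 45.00).
horizontal leg: A = 130 × 12 = 1560.00, centroid at (93.00, 6.00).
ΣA = 4080.00 mm², ΣAx_c = 180360.00 mm³, ΣAy_c = 122760.00 mm³.
x_c = 180360.00/4080.00 = 44.21 mm; y_c = 122760.00/4080.00 = 30.09 mm.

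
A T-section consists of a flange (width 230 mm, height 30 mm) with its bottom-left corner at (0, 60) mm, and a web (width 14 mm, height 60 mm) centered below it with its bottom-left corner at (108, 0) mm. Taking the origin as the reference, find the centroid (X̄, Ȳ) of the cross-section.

Part | A | x̄ᵢ | ȳᵢ | A·x̄ᵢ | A·ȳᵢ
web | 840.00 | 115.00 | 30.00 | 96600.00 | 25200.00
flange | 6900.00 | 115.00 | 75.00 | 793500.00 | 517500.00
Σ | 7740.00 |  |  | 890100.00 | 542700.00
X̄ = 890100.00 / 7740.00 = 115.00 mm
Ȳ = 542700.00 / 7740.00 = 70.12 mm

X̄ = 115.00 mm, Ȳ = 70.12 mm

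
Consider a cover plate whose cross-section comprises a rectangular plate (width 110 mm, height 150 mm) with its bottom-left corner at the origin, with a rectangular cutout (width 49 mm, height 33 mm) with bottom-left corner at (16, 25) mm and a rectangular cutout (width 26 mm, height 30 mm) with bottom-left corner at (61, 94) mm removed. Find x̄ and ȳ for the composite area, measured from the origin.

Part | A | x̄ᵢ | ȳᵢ | A·x̄ᵢ | A·ȳᵢ
plate | 16500.00 | 55.00 | 75.00 | 907500.00 | 1237500.00
hole 1 | -1617.00 | 40.50 | 41.50 | -65488.50 | -67105.50
hole 2 | -780.00 | 74.00 | 109.00 | -57720.00 | -85020.00
Σ | 14103.00 |  |  | 784291.50 | 1085374.50
x̄ = 784291.50 / 14103.00 = 55.61 mm
ȳ = 1085374.50 / 14103.00 = 76.96 mm

x̄ = 55.61 mm, ȳ = 76.96 mm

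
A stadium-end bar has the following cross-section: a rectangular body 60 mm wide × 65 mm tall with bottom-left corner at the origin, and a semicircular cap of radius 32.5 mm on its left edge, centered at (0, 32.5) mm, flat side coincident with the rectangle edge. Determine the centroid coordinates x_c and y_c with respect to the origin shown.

Part | A | x̄ᵢ | ȳᵢ | A·x̄ᵢ | A·ȳᵢ
rectangular body | 3900.00 | 30.00 | 32.50 | 117000.00 | 126750.00
semicircular end | 1659.15 | -13.79 | 32.50 | -22885.42 | 53922.49
Σ | 5559.15 |  |  | 94114.58 | 180672.49
x_c = 94114.58 / 5559.15 = 16.93 mm
y_c = 180672.49 / 5559.15 = 32.50 mm

x_c = 16.93 mm, y_c = 32.50 mm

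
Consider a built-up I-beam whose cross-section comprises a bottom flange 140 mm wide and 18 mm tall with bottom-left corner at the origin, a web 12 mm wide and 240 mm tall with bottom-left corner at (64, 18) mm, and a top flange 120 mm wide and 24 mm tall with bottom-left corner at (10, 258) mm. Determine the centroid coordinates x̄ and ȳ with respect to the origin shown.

bottom flange: A = 140 × 18 = 2520.00, centroid at (70.00, 9.00).
web: A = 12 × 240 = 2880.00, centroid at (70.00, 138.00).
top flange: A = 120 × 24 = 2880.00, centroid at (70.00, 270.00).
ΣA = 8280.00 mm²
ΣAx̄ = (2520.00)(70.00) + (2880.00)(70.00) + (2880.00)(70.00) = 579600.00 mm³
ΣAȳ = (2520.00)(9.00) + (2880.00)(138.00) + (2880.00)(270.00) = 1197720.00 mm³
x̄ = 579600.00 / 8280.00 = 70.00 mm
ȳ = 1197720.00 / 8280.00 = 144.65 mm

x̄ = 70.00 mm, ȳ = 144.65 mm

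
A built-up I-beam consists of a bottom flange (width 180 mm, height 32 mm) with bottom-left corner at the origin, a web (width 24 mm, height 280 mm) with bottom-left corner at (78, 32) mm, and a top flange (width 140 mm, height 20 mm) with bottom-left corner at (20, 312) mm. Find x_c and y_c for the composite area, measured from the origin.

x_c = 90.00 mm, y_c = 140.68 mm

bottom flange: A = 180 × 32 = 5760.00, centroid at (90.00, 16.00).
web: A = 24 × 280 = 6720.00, centroid at (90.00, 172.00).
top flange: A = 140 × 20 = 2800.00, centroid at (90.00, 322.00).
ΣA = 15280.00 mm², ΣAx_c = 1375200.00 mm³, ΣAy_c = 2149600.00 mm³.
x_c = 1375200.00/15280.00 = 90.00 mm; y_c = 2149600.00/15280.00 = 140.68 mm.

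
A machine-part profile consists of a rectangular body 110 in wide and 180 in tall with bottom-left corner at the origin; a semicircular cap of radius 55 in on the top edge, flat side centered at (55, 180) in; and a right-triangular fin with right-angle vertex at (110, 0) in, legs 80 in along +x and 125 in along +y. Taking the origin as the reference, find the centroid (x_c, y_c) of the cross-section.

x_c = 68.82 in, y_c = 100.05 in

rectangular body: A = 110 × 180 = 19800.00, centroid at (55.00, 90.00).
semicircular top: A = ½π·55² = 4751.66, centroid at (55.00, 203.34).
triangular fin: A = ½·80·125 = 5000.00, centroid at (136.67, 41.67).
ΣA = 29551.66 in²
ΣAx_c = (19800.00)(55.00) + (4751.66)(55.00) + (5000.00)(136.67) = 2033674.57 in³
ΣAy_c = (19800.00)(90.00) + (4751.66)(203.34) + (5000.00)(41.67) = 2956548.60 in³
x_c = 2033674.57 / 29551.66 = 68.82 in
y_c = 2956548.60 / 29551.66 = 100.05 in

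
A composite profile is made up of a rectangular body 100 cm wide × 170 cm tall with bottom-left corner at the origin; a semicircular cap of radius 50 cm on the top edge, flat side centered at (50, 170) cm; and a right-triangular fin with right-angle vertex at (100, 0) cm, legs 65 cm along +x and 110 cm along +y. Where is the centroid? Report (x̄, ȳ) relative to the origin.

rectangular body: A = 100 × 170 = 17000.00, centroid at (50.00, 85.00).
semicircular top: A = ½π·50² = 3926.99, centroid at (50.00, 191.22).
triangular fin: A = ½·65·110 = 3575.00, centroid at (121.67, 36.67).
ΣA = 24501.99 cm², ΣAx̄ = 1481307.87 cm³, ΣAȳ = 2327005.11 cm³.
x̄ = 1481307.87/24501.99 = 60.46 cm; ȳ = 2327005.11/24501.99 = 94.97 cm.

x̄ = 60.46 cm, ȳ = 94.97 cm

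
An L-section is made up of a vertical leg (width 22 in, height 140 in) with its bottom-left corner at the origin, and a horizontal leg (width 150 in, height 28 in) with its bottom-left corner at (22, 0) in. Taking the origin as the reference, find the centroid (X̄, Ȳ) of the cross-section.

X̄ = 60.62 in, Ȳ = 37.69 in

vertical leg: A = 22 × 140 = 3080.00, centroid at (11.00, 70.00).
horizontal leg: A = 150 × 28 = 4200.00, centroid at (97.00, 14.00).
ΣA = 7280.00 in²
ΣAX̄ = (3080.00)(11.00) + (4200.00)(97.00) = 441280.00 in³
ΣAȲ = (3080.00)(70.00) + (4200.00)(14.00) = 274400.00 in³
X̄ = 441280.00 / 7280.00 = 60.62 in
Ȳ = 274400.00 / 7280.00 = 37.69 in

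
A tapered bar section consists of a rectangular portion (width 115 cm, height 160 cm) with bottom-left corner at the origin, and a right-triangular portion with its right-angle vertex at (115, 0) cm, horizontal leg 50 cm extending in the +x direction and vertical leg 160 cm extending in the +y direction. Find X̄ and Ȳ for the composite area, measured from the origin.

X̄ = 70.74 cm, Ȳ = 75.24 cm

rectangular portion: A = 115 × 160 = 18400.00, centroid at (57.50, 80.00).
triangular portion: A = ½·50·160 = 4000.00, centroid at (131.67, 53.33).
ΣA = 22400.00 cm²
ΣAX̄ = (18400.00)(57.50) + (4000.00)(131.67) = 1584666.67 cm³
ΣAȲ = (18400.00)(80.00) + (4000.00)(53.33) = 1685333.33 cm³
X̄ = 1584666.67 / 22400.00 = 70.74 cm
Ȳ = 1685333.33 / 22400.00 = 75.24 cm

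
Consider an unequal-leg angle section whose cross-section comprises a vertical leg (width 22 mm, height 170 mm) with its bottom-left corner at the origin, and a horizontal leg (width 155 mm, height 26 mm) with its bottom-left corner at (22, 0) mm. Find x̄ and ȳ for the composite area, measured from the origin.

x̄ = 56.90 mm, ȳ = 47.66 mm

vertical leg: A = 22 × 170 = 3740.00, centroid at (11.00, 85.00).
horizontal leg: A = 155 × 26 = 4030.00, centroid at (99.50, 13.00).
ΣA = 7770.00 mm², ΣAx̄ = 442125.00 mm³, ΣAȳ = 370290.00 mm³.
x̄ = 442125.00/7770.00 = 56.90 mm; ȳ = 370290.00/7770.00 = 47.66 mm.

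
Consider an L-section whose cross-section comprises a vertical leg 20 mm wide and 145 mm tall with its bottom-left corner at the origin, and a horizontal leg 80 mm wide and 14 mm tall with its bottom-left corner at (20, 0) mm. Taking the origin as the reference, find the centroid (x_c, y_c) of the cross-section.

x_c = 23.93 mm, y_c = 54.25 mm

vertical leg: A = 20 × 145 = 2900.00, centroid at (10.00, 72.50).
horizontal leg: A = 80 × 14 = 1120.00, centroid at (60.00, 7.00).
ΣA = 4020.00 mm², ΣAx_c = 96200.00 mm³, ΣAy_c = 218090.00 mm³.
x_c = 96200.00/4020.00 = 23.93 mm; y_c = 218090.00/4020.00 = 54.25 mm.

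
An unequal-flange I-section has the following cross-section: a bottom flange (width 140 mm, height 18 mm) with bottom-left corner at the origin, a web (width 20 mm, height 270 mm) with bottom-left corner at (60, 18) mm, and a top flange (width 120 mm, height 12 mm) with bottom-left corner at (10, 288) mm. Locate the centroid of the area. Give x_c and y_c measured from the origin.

x_c = 70.00 mm, y_c = 135.92 mm

bottom flange: A = 140 × 18 = 2520.00, centroid at (70.00, 9.00).
web: A = 20 × 270 = 5400.00, centroid at (70.00, 153.00).
top flange: A = 120 × 12 = 1440.00, centroid at (70.00, 294.00).
ΣA = 9360.00 mm², ΣAx_c = 655200.00 mm³, ΣAy_c = 1272240.00 mm³.
x_c = 655200.00/9360.00 = 70.00 mm; y_c = 1272240.00/9360.00 = 135.92 mm.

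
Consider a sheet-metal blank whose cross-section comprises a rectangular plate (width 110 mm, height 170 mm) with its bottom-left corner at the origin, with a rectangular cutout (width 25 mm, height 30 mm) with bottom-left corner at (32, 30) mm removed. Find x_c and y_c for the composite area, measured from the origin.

plate: A = 110 × 170 = 18700.00, centroid at (55.00, 85.00).
hole: A = −(25 × 30) = -750.00, centroid at (44.50, 45.00).
ΣA = 17950.00 mm², ΣAx_c = 995125.00 mm³, ΣAy_c = 1555750.00 mm³.
x_c = 995125.00/17950.00 = 55.44 mm; y_c = 1555750.00/17950.00 = 86.67 mm.

x_c = 55.44 mm, y_c = 86.67 mm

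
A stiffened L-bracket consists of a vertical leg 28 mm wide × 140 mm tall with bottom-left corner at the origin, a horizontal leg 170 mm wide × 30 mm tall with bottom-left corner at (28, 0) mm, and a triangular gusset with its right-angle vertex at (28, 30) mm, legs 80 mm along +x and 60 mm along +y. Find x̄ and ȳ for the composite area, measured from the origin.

vertical leg: A = 28 × 140 = 3920.00, centroid at (14.00, 70.00).
horizontal leg: A = 170 × 30 = 5100.00, centroid at (113.00, 15.00).
gusset: A = ½·80·60 = 2400.00, centroid at (54.67, 50.00).
ΣA = 11420.00 mm², ΣAx̄ = 762380.00 mm³, ΣAȳ = 470900.00 mm³.
x̄ = 762380.00/11420.00 = 66.76 mm; ȳ = 470900.00/11420.00 = 41.23 mm.

x̄ = 66.76 mm, ȳ = 41.23 mm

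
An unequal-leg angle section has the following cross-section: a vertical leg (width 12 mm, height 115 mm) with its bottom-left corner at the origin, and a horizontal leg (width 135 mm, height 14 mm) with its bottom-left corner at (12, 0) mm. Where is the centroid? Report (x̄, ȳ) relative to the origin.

x̄ = 48.48 mm, ȳ = 28.31 mm

vertical leg: A = 12 × 115 = 1380.00, centroid at (6.00, 57.50).
horizontal leg: A = 135 × 14 = 1890.00, centroid at (79.50, 7.00).
ΣA = 3270.00 mm²
ΣAx̄ = (1380.00)(6.00) + (1890.00)(79.50) = 158535.00 mm³
ΣAȳ = (1380.00)(57.50) + (1890.00)(7.00) = 92580.00 mm³
x̄ = 158535.00 / 3270.00 = 48.48 mm
ȳ = 92580.00 / 3270.00 = 28.31 mm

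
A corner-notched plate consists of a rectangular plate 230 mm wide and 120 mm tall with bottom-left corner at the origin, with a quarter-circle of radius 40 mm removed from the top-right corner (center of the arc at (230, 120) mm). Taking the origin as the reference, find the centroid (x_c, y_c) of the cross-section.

x_c = 110.32 mm, y_c = 57.95 mm

plate: A = 230 × 120 = 27600.00, centroid at (115.00, 60.00).
removed quarter-circle: A = −¼π·40² = -1256.64, centroid at (213.02, 103.02).
ΣA = 26343.36 mm²
ΣAx_c = (27600.00)(115.00) + (-1256.64)(213.02) = 2906306.81 mm³
ΣAy_c = (27600.00)(60.00) + (-1256.64)(103.02) = 1526536.89 mm³
x_c = 2906306.81 / 26343.36 = 110.32 mm
y_c = 1526536.89 / 26343.36 = 57.95 mm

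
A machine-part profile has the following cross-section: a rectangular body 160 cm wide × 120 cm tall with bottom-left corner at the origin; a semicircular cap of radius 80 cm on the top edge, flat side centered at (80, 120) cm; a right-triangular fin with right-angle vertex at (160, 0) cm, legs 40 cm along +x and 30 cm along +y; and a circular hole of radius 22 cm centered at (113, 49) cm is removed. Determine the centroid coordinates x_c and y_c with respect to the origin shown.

x_c = 80.21 cm, y_c = 92.87 cm

rectangular body: A = 160 × 120 = 19200.00, centroid at (80.00, 60.00).
semicircular top: A = ½π·80² = 10053.10, centroid at (80.00, 153.95).
triangular fin: A = ½·40·30 = 600.00, centroid at (173.33, 10.00).
hole: A = −π·22² = -1520.53, centroid at (113.00, 49.00).
ΣA = 28332.57 cm²
ΣAx_c = (19200.00)(80.00) + (10053.10)(80.00) + (600.00)(173.33) + (-1520.53)(113.00) = 2272427.73 cm³
ΣAy_c = (19200.00)(60.00) + (10053.10)(153.95) + (600.00)(10.00) + (-1520.53)(49.00) = 2631198.90 cm³
x_c = 2272427.73 / 28332.57 = 80.21 cm
y_c = 2631198.90 / 28332.57 = 92.87 cm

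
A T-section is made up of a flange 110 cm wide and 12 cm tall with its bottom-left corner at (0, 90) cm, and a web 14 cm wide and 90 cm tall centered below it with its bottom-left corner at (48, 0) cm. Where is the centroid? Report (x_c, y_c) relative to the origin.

x_c = 55.00 cm, y_c = 71.09 cm

web: A = 14 × 90 = 1260.00, centroid at (55.00, 45.00).
flange: A = 110 × 12 = 1320.00, centroid at (55.00, 96.00).
ΣA = 2580.00 cm², ΣAx_c = 141900.00 cm³, ΣAy_c = 183420.00 cm³.
x_c = 141900.00/2580.00 = 55.00 cm; y_c = 183420.00/2580.00 = 71.09 cm.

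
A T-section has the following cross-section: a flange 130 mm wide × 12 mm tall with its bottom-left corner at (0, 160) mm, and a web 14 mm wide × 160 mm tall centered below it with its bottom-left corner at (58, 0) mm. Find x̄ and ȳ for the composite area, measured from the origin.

web: A = 14 × 160 = 2240.00, centroid at (65.00, 80.00).
flange: A = 130 × 12 = 1560.00, centroid at (65.00, 166.00).
ΣA = 3800.00 mm²
ΣAx̄ = (2240.00)(65.00) + (1560.00)(65.00) = 247000.00 mm³
ΣAȳ = (2240.00)(80.00) + (1560.00)(166.00) = 438160.00 mm³
x̄ = 247000.00 / 3800.00 = 65.00 mm
ȳ = 438160.00 / 3800.00 = 115.31 mm

x̄ = 65.00 mm, ȳ = 115.31 mm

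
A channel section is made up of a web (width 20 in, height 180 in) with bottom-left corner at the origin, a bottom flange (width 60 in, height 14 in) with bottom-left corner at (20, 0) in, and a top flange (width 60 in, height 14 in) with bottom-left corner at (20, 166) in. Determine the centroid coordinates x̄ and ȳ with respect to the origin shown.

Part | A | x̄ᵢ | ȳᵢ | A·x̄ᵢ | A·ȳᵢ
web | 3600.00 | 10.00 | 90.00 | 36000.00 | 324000.00
bottom flange | 840.00 | 50.00 | 7.00 | 42000.00 | 5880.00
top flange | 840.00 | 50.00 | 173.00 | 42000.00 | 145320.00
Σ | 5280.00 |  |  | 120000.00 | 475200.00
x̄ = 120000.00 / 5280.00 = 22.73 in
ȳ = 475200.00 / 5280.00 = 90.00 in

x̄ = 22.73 in, ȳ = 90.00 in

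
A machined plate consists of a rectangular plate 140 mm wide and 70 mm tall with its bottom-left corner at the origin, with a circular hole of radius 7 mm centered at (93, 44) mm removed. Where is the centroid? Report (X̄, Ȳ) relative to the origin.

X̄ = 69.63 mm, Ȳ = 34.86 mm

plate: A = 140 × 70 = 9800.00, centroid at (70.00, 35.00).
hole: A = −π·7² = -153.94, centroid at (93.00, 44.00).
ΣA = 9646.06 mm², ΣAX̄ = 671683.76 mm³, ΣAȲ = 336226.73 mm³.
X̄ = 671683.76/9646.06 = 69.63 mm; Ȳ = 336226.73/9646.06 = 34.86 mm.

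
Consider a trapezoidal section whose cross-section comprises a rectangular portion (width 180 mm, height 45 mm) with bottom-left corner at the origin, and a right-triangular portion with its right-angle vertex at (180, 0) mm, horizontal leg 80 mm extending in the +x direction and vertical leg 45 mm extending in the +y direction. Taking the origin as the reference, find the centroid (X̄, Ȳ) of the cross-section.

rectangular portion: A = 180 × 45 = 8100.00, centroid at (90.00, 22.50).
triangular portion: A = ½·80·45 = 1800.00, centroid at (206.67, 15.00).
ΣA = 9900.00 mm²
ΣAX̄ = (8100.00)(90.00) + (1800.00)(206.67) = 1101000.00 mm³
ΣAȲ = (8100.00)(22.50) + (1800.00)(15.00) = 209250.00 mm³
X̄ = 1101000.00 / 9900.00 = 111.21 mm
Ȳ = 209250.00 / 9900.00 = 21.14 mm

X̄ = 111.21 mm, Ȳ = 21.14 mm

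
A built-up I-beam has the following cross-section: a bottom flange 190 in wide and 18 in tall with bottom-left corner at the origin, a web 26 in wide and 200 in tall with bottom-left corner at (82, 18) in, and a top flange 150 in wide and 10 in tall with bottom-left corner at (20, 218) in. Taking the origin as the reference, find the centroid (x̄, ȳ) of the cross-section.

bottom flange: A = 190 × 18 = 3420.00, centroid at (95.00, 9.00).
web: A = 26 × 200 = 5200.00, centroid at (95.00, 118.00).
top flange: A = 150 × 10 = 1500.00, centroid at (95.00, 223.00).
ΣA = 10120.00 in²
ΣAx̄ = (3420.00)(95.00) + (5200.00)(95.00) + (1500.00)(95.00) = 961400.00 in³
ΣAȳ = (3420.00)(9.00) + (5200.00)(118.00) + (1500.00)(223.00) = 978880.00 in³
x̄ = 961400.00 / 10120.00 = 95.00 in
ȳ = 978880.00 / 10120.00 = 96.73 in

x̄ = 95.00 in, ȳ = 96.73 in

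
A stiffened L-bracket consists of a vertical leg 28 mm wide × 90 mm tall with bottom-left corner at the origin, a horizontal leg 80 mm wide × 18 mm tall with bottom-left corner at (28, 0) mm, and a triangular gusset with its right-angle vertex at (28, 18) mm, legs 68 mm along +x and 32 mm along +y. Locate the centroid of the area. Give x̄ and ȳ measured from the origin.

vertical leg: A = 28 × 90 = 2520.00, centroid at (14.00, 45.00).
horizontal leg: A = 80 × 18 = 1440.00, centroid at (68.00, 9.00).
gusset: A = ½·68·32 = 1088.00, centroid at (50.67, 28.67).
ΣA = 5048.00 mm², ΣAx̄ = 188325.33 mm³, ΣAȳ = 157549.33 mm³.
x̄ = 188325.33/5048.00 = 37.31 mm; ȳ = 157549.33/5048.00 = 31.21 mm.

x̄ = 37.31 mm, ȳ = 31.21 mm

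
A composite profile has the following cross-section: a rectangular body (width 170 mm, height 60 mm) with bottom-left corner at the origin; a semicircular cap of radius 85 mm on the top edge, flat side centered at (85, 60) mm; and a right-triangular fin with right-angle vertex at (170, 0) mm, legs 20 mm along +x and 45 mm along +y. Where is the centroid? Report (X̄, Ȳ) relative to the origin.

X̄ = 86.88 mm, Ȳ = 63.78 mm

rectangular body: A = 170 × 60 = 10200.00, centroid at (85.00, 30.00).
semicircular top: A = ½π·85² = 11349.00, centroid at (85.00, 96.08).
triangular fin: A = ½·20·45 = 450.00, centroid at (176.67, 15.00).
ΣA = 21999.00 mm², ΣAX̄ = 1911165.29 mm³, ΣAȲ = 1403106.87 mm³.
X̄ = 1911165.29/21999.00 = 86.88 mm; Ȳ = 1403106.87/21999.00 = 63.78 mm.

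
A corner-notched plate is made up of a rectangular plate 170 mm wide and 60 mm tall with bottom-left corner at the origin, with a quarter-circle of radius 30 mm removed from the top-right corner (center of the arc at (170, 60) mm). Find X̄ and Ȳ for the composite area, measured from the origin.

plate: A = 170 × 60 = 10200.00, centroid at (85.00, 30.00).
removed quarter-circle: A = −¼π·30² = -706.86, centroid at (157.27, 47.27).
ΣA = 9493.14 mm², ΣAX̄ = 755834.08 mm³, ΣAȲ = 272588.50 mm³.
X̄ = 755834.08/9493.14 = 79.62 mm; Ȳ = 272588.50/9493.14 = 28.71 mm.

X̄ = 79.62 mm, Ȳ = 28.71 mm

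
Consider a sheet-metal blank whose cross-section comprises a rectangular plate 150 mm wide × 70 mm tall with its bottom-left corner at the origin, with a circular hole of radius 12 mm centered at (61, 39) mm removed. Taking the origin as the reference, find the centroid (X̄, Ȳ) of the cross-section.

Part | A | x̄ᵢ | ȳᵢ | A·x̄ᵢ | A·ȳᵢ
plate | 10500.00 | 75.00 | 35.00 | 787500.00 | 367500.00
hole | -452.39 | 61.00 | 39.00 | -27595.75 | -17643.18
Σ | 10047.61 |  |  | 759904.25 | 349856.82
X̄ = 759904.25 / 10047.61 = 75.63 mm
Ȳ = 349856.82 / 10047.61 = 34.82 mm

X̄ = 75.63 mm, Ȳ = 34.82 mm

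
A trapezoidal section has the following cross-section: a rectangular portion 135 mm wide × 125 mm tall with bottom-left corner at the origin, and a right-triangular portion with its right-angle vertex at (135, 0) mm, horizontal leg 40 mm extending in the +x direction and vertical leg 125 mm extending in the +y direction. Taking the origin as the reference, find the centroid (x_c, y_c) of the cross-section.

rectangular portion: A = 135 × 125 = 16875.00, centroid at (67.50, 62.50).
triangular portion: A = ½·40·125 = 2500.00, centroid at (148.33, 41.67).
ΣA = 19375.00 mm²
ΣAx_c = (16875.00)(67.50) + (2500.00)(148.33) = 1509895.83 mm³
ΣAy_c = (16875.00)(62.50) + (2500.00)(41.67) = 1158854.17 mm³
x_c = 1509895.83 / 19375.00 = 77.93 mm
y_c = 1158854.17 / 19375.00 = 59.81 mm

x_c = 77.93 mm, y_c = 59.81 mm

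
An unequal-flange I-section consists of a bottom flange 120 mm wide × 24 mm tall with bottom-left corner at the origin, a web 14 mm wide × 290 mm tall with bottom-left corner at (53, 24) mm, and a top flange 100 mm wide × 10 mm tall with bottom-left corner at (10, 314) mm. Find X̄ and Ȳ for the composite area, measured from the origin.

X̄ = 60.00 mm, Ȳ = 130.94 mm

Part | A | x̄ᵢ | ȳᵢ | A·x̄ᵢ | A·ȳᵢ
bottom flange | 2880.00 | 60.00 | 12.00 | 172800.00 | 34560.00
web | 4060.00 | 60.00 | 169.00 | 243600.00 | 686140.00
top flange | 1000.00 | 60.00 | 319.00 | 60000.00 | 319000.00
Σ | 7940.00 |  |  | 476400.00 | 1039700.00
X̄ = 476400.00 / 7940.00 = 60.00 mm
Ȳ = 1039700.00 / 7940.00 = 130.94 mm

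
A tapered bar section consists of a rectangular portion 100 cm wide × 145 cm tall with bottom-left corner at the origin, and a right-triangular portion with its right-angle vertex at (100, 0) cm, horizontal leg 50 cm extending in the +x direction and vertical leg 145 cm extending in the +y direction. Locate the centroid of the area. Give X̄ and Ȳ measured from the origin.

X̄ = 63.33 cm, Ȳ = 67.67 cm

rectangular portion: A = 100 × 145 = 14500.00, centroid at (50.00, 72.50).
triangular portion: A = ½·50·145 = 3625.00, centroid at (116.67, 48.33).
ΣA = 18125.00 cm², ΣAX̄ = 1147916.67 cm³, ΣAȲ = 1226458.33 cm³.
X̄ = 1147916.67/18125.00 = 63.33 cm; Ȳ = 1226458.33/18125.00 = 67.67 cm.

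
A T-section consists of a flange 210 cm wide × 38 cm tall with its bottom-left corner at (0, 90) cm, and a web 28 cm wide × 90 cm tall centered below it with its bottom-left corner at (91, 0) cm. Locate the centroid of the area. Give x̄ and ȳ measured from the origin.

web: A = 28 × 90 = 2520.00, centroid at (105.00, 45.00).
flange: A = 210 × 38 = 7980.00, centroid at (105.00, 109.00).
ΣA = 10500.00 cm²
ΣAx̄ = (2520.00)(105.00) + (7980.00)(105.00) = 1102500.00 cm³
ΣAȳ = (2520.00)(45.00) + (7980.00)(109.00) = 983220.00 cm³
x̄ = 1102500.00 / 10500.00 = 105.00 cm
ȳ = 983220.00 / 10500.00 = 93.64 cm

x̄ = 105.00 cm, ȳ = 93.64 cm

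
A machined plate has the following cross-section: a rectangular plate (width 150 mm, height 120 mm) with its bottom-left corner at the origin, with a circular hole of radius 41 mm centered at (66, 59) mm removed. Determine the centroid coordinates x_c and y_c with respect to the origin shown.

x_c = 78.74 mm, y_c = 60.42 mm

plate: A = 150 × 120 = 18000.00, centroid at (75.00, 60.00).
hole: A = −π·41² = -5281.02, centroid at (66.00, 59.00).
ΣA = 12718.98 mm²
ΣAx_c = (18000.00)(75.00) + (-5281.02)(66.00) = 1001452.86 mm³
ΣAy_c = (18000.00)(60.00) + (-5281.02)(59.00) = 768419.98 mm³
x_c = 1001452.86 / 12718.98 = 78.74 mm
y_c = 768419.98 / 12718.98 = 60.42 mm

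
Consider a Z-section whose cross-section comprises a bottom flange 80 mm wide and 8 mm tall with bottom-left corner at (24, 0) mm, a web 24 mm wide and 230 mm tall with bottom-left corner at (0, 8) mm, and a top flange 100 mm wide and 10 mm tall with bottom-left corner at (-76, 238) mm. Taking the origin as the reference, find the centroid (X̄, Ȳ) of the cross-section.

X̄ = 11.34 mm, Ȳ = 129.12 mm

Part | A | x̄ᵢ | ȳᵢ | A·x̄ᵢ | A·ȳᵢ
bottom flange | 640.00 | 64.00 | 4.00 | 40960.00 | 2560.00
web | 5520.00 | 12.00 | 123.00 | 66240.00 | 678960.00
top flange | 1000.00 | -26.00 | 243.00 | -26000.00 | 243000.00
Σ | 7160.00 |  |  | 81200.00 | 924520.00
X̄ = 81200.00 / 7160.00 = 11.34 mm
Ȳ = 924520.00 / 7160.00 = 129.12 mm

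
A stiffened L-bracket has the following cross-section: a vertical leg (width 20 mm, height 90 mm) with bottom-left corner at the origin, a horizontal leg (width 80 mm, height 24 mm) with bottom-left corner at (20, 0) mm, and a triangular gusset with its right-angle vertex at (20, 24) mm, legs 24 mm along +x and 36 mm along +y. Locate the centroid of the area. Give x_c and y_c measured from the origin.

vertical leg: A = 20 × 90 = 1800.00, centroid at (10.00, 45.00).
horizontal leg: A = 80 × 24 = 1920.00, centroid at (60.00, 12.00).
gusset: A = ½·24·36 = 432.00, centroid at (28.00, 36.00).
ΣA = 4152.00 mm²
ΣAx_c = (1800.00)(10.00) + (1920.00)(60.00) + (432.00)(28.00) = 145296.00 mm³
ΣAy_c = (1800.00)(45.00) + (1920.00)(12.00) + (432.00)(36.00) = 119592.00 mm³
x_c = 145296.00 / 4152.00 = 34.99 mm
y_c = 119592.00 / 4152.00 = 28.80 mm

x_c = 34.99 mm, y_c = 28.80 mm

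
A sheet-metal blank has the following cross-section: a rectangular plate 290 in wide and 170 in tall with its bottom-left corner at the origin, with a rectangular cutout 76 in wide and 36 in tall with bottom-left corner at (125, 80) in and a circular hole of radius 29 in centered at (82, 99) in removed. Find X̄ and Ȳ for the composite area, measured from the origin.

X̄ = 147.67 in, Ȳ = 83.35 in

plate: A = 290 × 170 = 49300.00, centroid at (145.00, 85.00).
hole 1: A = −(76 × 36) = -2736.00, centroid at (163.00, 98.00).
hole 2: A = −π·29² = -2642.08, centroid at (82.00, 99.00).
ΣA = 43921.92 in², ΣAX̄ = 6485881.49 in³, ΣAȲ = 3660806.14 in³.
X̄ = 6485881.49/43921.92 = 147.67 in; Ȳ = 3660806.14/43921.92 = 83.35 in.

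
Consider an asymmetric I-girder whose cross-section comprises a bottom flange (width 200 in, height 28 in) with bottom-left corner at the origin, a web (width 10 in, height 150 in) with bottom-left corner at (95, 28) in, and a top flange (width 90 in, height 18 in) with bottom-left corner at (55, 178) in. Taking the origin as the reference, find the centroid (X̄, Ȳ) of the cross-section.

X̄ = 100.00 in, Ȳ = 61.45 in

bottom flange: A = 200 × 28 = 5600.00, centroid at (100.00, 14.00).
web: A = 10 × 150 = 1500.00, centroid at (100.00, 103.00).
top flange: A = 90 × 18 = 1620.00, centroid at (100.00, 187.00).
ΣA = 8720.00 in², ΣAX̄ = 872000.00 in³, ΣAȲ = 535840.00 in³.
X̄ = 872000.00/8720.00 = 100.00 in; Ȳ = 535840.00/8720.00 = 61.45 in.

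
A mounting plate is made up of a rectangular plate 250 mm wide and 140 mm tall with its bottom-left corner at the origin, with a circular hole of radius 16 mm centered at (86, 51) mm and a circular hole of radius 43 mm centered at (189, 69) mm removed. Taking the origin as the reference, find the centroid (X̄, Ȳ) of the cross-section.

plate: A = 250 × 140 = 35000.00, centroid at (125.00, 70.00).
hole 1: A = −π·16² = -804.25, centroid at (86.00, 51.00).
hole 2: A = −π·43² = -5808.80, centroid at (189.00, 69.00).
ΣA = 28386.95 mm², ΣAX̄ = 3207970.59 mm³, ΣAȲ = 2008175.83 mm³.
X̄ = 3207970.59/28386.95 = 113.01 mm; Ȳ = 2008175.83/28386.95 = 70.74 mm.

X̄ = 113.01 mm, Ȳ = 70.74 mm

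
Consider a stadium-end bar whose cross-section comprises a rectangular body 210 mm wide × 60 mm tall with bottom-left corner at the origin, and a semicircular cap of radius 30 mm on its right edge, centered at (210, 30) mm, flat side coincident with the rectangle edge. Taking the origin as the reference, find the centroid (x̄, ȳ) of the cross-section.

x̄ = 116.88 mm, ȳ = 30.00 mm

Part | A | x̄ᵢ | ȳᵢ | A·x̄ᵢ | A·ȳᵢ
rectangular body | 12600.00 | 105.00 | 30.00 | 1323000.00 | 378000.00
semicircular end | 1413.72 | 222.73 | 30.00 | 314880.51 | 42411.50
Σ | 14013.72 |  |  | 1637880.51 | 420411.50
x̄ = 1637880.51 / 14013.72 = 116.88 mm
ȳ = 420411.50 / 14013.72 = 30.00 mm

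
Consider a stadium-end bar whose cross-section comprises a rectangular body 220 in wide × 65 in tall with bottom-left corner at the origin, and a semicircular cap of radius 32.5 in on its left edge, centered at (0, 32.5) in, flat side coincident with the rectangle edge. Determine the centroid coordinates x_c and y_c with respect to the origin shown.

Part | A | x̄ᵢ | ȳᵢ | A·x̄ᵢ | A·ȳᵢ
rectangular body | 14300.00 | 110.00 | 32.50 | 1573000.00 | 464750.00
semicircular end | 1659.15 | -13.79 | 32.50 | -22885.42 | 53922.49
Σ | 15959.15 |  |  | 1550114.58 | 518672.49
x_c = 1550114.58 / 15959.15 = 97.13 in
y_c = 518672.49 / 15959.15 = 32.50 in

x_c = 97.13 in, y_c = 32.50 in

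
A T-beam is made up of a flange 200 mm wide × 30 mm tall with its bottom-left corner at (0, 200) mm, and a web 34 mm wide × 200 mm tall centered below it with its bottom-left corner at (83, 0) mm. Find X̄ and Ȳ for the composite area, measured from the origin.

X̄ = 100.00 mm, Ȳ = 153.91 mm

web: A = 34 × 200 = 6800.00, centroid at (100.00, 100.00).
flange: A = 200 × 30 = 6000.00, centroid at (100.00, 215.00).
ΣA = 12800.00 mm², ΣAX̄ = 1280000.00 mm³, ΣAȲ = 1970000.00 mm³.
X̄ = 1280000.00/12800.00 = 100.00 mm; Ȳ = 1970000.00/12800.00 = 153.91 mm.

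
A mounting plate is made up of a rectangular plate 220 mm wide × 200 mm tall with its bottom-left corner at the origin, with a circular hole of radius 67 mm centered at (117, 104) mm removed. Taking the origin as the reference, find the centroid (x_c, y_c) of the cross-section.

plate: A = 220 × 200 = 44000.00, centroid at (110.00, 100.00).
hole: A = −π·67² = -14102.61, centroid at (117.00, 104.00).
ΣA = 29897.39 mm², ΣAx_c = 3189994.70 mm³, ΣAy_c = 2933328.62 mm³.
x_c = 3189994.70/29897.39 = 106.70 mm; y_c = 2933328.62/29897.39 = 98.11 mm.

x_c = 106.70 mm, y_c = 98.11 mm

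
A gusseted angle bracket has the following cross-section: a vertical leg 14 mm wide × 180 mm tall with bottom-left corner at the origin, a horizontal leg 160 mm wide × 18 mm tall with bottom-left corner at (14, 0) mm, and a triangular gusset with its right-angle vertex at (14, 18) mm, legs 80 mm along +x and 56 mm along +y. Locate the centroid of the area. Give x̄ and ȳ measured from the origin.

x̄ = 49.67 mm, ȳ = 43.83 mm

vertical leg: A = 14 × 180 = 2520.00, centroid at (7.00, 90.00).
horizontal leg: A = 160 × 18 = 2880.00, centroid at (94.00, 9.00).
gusset: A = ½·80·56 = 2240.00, centroid at (40.67, 36.67).
ΣA = 7640.00 mm²
ΣAx̄ = (2520.00)(7.00) + (2880.00)(94.00) + (2240.00)(40.67) = 379453.33 mm³
ΣAȳ = (2520.00)(90.00) + (2880.00)(9.00) + (2240.00)(36.67) = 334853.33 mm³
x̄ = 379453.33 / 7640.00 = 49.67 mm
ȳ = 334853.33 / 7640.00 = 43.83 mm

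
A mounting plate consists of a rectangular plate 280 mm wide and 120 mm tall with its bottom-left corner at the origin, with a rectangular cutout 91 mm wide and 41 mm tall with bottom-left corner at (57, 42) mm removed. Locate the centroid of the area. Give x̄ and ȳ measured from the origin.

x̄ = 144.68 mm, ȳ = 59.69 mm

plate: A = 280 × 120 = 33600.00, centroid at (140.00, 60.00).
hole: A = −(91 × 41) = -3731.00, centroid at (102.50, 62.50).
ΣA = 29869.00 mm²
ΣAx̄ = (33600.00)(140.00) + (-3731.00)(102.50) = 4321572.50 mm³
ΣAȳ = (33600.00)(60.00) + (-3731.00)(62.50) = 1782812.50 mm³
x̄ = 4321572.50 / 29869.00 = 144.68 mm
ȳ = 1782812.50 / 29869.00 = 59.69 mm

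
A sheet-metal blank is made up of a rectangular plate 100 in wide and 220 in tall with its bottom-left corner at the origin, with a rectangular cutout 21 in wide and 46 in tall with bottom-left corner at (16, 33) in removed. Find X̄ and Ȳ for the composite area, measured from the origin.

X̄ = 51.08 in, Ȳ = 112.48 in

plate: A = 100 × 220 = 22000.00, centroid at (50.00, 110.00).
hole: A = −(21 × 46) = -966.00, centroid at (26.50, 56.00).
ΣA = 21034.00 in²
ΣAX̄ = (22000.00)(50.00) + (-966.00)(26.50) = 1074401.00 in³
ΣAȲ = (22000.00)(110.00) + (-966.00)(56.00) = 2365904.00 in³
X̄ = 1074401.00 / 21034.00 = 51.08 in
Ȳ = 2365904.00 / 21034.00 = 112.48 in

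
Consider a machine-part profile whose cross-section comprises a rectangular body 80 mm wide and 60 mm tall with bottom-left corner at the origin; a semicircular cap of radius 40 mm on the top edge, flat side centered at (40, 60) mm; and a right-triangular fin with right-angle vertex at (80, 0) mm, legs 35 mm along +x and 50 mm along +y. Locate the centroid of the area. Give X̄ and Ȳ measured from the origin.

Part | A | x̄ᵢ | ȳᵢ | A·x̄ᵢ | A·ȳᵢ
rectangular body | 4800.00 | 40.00 | 30.00 | 192000.00 | 144000.00
semicircular top | 2513.27 | 40.00 | 76.98 | 100530.96 | 193463.11
triangular fin | 875.00 | 91.67 | 16.67 | 80208.33 | 14583.33
Σ | 8188.27 |  |  | 372739.30 | 352046.45
X̄ = 372739.30 / 8188.27 = 45.52 mm
Ȳ = 352046.45 / 8188.27 = 42.99 mm

X̄ = 45.52 mm, Ȳ = 42.99 mm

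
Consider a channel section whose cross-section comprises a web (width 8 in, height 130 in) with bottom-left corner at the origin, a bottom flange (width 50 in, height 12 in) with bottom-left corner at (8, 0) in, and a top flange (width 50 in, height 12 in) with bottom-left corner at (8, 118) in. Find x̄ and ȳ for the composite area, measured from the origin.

web: A = 8 × 130 = 1040.00, centroid at (4.00, 65.00).
bottom flange: A = 50 × 12 = 600.00, centroid at (33.00, 6.00).
top flange: A = 50 × 12 = 600.00, centroid at (33.00, 124.00).
ΣA = 2240.00 in², ΣAx̄ = 43760.00 in³, ΣAȳ = 145600.00 in³.
x̄ = 43760.00/2240.00 = 19.54 in; ȳ = 145600.00/2240.00 = 65.00 in.

x̄ = 19.54 in, ȳ = 65.00 in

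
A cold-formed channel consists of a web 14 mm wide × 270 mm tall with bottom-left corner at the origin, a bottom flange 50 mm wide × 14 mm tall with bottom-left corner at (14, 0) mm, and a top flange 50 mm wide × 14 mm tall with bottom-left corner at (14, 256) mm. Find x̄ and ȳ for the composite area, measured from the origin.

x̄ = 15.65 mm, ȳ = 135.00 mm

Part | A | x̄ᵢ | ȳᵢ | A·x̄ᵢ | A·ȳᵢ
web | 3780.00 | 7.00 | 135.00 | 26460.00 | 510300.00
bottom flange | 700.00 | 39.00 | 7.00 | 27300.00 | 4900.00
top flange | 700.00 | 39.00 | 263.00 | 27300.00 | 184100.00
Σ | 5180.00 |  |  | 81060.00 | 699300.00
x̄ = 81060.00 / 5180.00 = 15.65 mm
ȳ = 699300.00 / 5180.00 = 135.00 mm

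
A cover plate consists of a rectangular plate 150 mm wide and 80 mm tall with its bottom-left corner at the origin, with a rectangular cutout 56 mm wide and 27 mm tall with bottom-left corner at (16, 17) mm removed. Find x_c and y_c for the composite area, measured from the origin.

Part | A | x̄ᵢ | ȳᵢ | A·x̄ᵢ | A·ȳᵢ
plate | 12000.00 | 75.00 | 40.00 | 900000.00 | 480000.00
hole | -1512.00 | 44.00 | 30.50 | -66528.00 | -46116.00
Σ | 10488.00 |  |  | 833472.00 | 433884.00
x_c = 833472.00 / 10488.00 = 79.47 mm
y_c = 433884.00 / 10488.00 = 41.37 mm

x_c = 79.47 mm, y_c = 41.37 mm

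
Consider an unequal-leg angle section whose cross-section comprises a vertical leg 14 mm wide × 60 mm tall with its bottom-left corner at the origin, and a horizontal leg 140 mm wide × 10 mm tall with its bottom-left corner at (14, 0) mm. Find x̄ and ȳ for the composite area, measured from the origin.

x̄ = 55.12 mm, ȳ = 14.38 mm

vertical leg: A = 14 × 60 = 840.00, centroid at (7.00, 30.00).
horizontal leg: A = 140 × 10 = 1400.00, centroid at (84.00, 5.00).
ΣA = 2240.00 mm², ΣAx̄ = 123480.00 mm³, ΣAȳ = 32200.00 mm³.
x̄ = 123480.00/2240.00 = 55.12 mm; ȳ = 32200.00/2240.00 = 14.38 mm.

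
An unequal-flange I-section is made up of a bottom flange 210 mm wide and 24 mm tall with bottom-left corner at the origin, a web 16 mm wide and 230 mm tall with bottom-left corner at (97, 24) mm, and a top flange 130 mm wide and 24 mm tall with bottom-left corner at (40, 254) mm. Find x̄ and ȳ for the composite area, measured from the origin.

bottom flange: A = 210 × 24 = 5040.00, centroid at (105.00, 12.00).
web: A = 16 × 230 = 3680.00, centroid at (105.00, 139.00).
top flange: A = 130 × 24 = 3120.00, centroid at (105.00, 266.00).
ΣA = 11840.00 mm², ΣAx̄ = 1243200.00 mm³, ΣAȳ = 1401920.00 mm³.
x̄ = 1243200.00/11840.00 = 105.00 mm; ȳ = 1401920.00/11840.00 = 118.41 mm.

x̄ = 105.00 mm, ȳ = 118.41 mm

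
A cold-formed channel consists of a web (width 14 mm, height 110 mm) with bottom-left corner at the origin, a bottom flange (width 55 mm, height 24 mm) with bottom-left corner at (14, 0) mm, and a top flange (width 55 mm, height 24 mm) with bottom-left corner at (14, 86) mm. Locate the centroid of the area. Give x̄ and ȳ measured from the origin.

web: A = 14 × 110 = 1540.00, centroid at (7.00, 55.00).
bottom flange: A = 55 × 24 = 1320.00, centroid at (41.50, 12.00).
top flange: A = 55 × 24 = 1320.00, centroid at (41.50, 98.00).
ΣA = 4180.00 mm², ΣAx̄ = 120340.00 mm³, ΣAȳ = 229900.00 mm³.
x̄ = 120340.00/4180.00 = 28.79 mm; ȳ = 229900.00/4180.00 = 55.00 mm.

x̄ = 28.79 mm, ȳ = 55.00 mm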